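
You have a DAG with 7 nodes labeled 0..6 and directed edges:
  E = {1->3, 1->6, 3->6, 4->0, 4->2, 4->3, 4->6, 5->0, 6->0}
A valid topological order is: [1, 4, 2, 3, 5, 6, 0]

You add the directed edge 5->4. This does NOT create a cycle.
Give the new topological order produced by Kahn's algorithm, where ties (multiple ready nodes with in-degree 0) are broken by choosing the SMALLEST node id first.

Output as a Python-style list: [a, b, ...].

Answer: [1, 5, 4, 2, 3, 6, 0]

Derivation:
Old toposort: [1, 4, 2, 3, 5, 6, 0]
Added edge: 5->4
Position of 5 (4) > position of 4 (1). Must reorder: 5 must now come before 4.
Run Kahn's algorithm (break ties by smallest node id):
  initial in-degrees: [3, 0, 1, 2, 1, 0, 3]
  ready (indeg=0): [1, 5]
  pop 1: indeg[3]->1; indeg[6]->2 | ready=[5] | order so far=[1]
  pop 5: indeg[0]->2; indeg[4]->0 | ready=[4] | order so far=[1, 5]
  pop 4: indeg[0]->1; indeg[2]->0; indeg[3]->0; indeg[6]->1 | ready=[2, 3] | order so far=[1, 5, 4]
  pop 2: no out-edges | ready=[3] | order so far=[1, 5, 4, 2]
  pop 3: indeg[6]->0 | ready=[6] | order so far=[1, 5, 4, 2, 3]
  pop 6: indeg[0]->0 | ready=[0] | order so far=[1, 5, 4, 2, 3, 6]
  pop 0: no out-edges | ready=[] | order so far=[1, 5, 4, 2, 3, 6, 0]
  Result: [1, 5, 4, 2, 3, 6, 0]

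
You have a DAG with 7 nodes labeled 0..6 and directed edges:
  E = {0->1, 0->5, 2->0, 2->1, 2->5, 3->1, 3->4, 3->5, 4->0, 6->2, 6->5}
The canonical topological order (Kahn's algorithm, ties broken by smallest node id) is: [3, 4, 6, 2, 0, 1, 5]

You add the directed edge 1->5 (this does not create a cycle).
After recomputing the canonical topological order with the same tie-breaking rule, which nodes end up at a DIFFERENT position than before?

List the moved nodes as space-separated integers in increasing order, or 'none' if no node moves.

Old toposort: [3, 4, 6, 2, 0, 1, 5]
Added edge 1->5
Recompute Kahn (smallest-id tiebreak):
  initial in-degrees: [2, 3, 1, 0, 1, 5, 0]
  ready (indeg=0): [3, 6]
  pop 3: indeg[1]->2; indeg[4]->0; indeg[5]->4 | ready=[4, 6] | order so far=[3]
  pop 4: indeg[0]->1 | ready=[6] | order so far=[3, 4]
  pop 6: indeg[2]->0; indeg[5]->3 | ready=[2] | order so far=[3, 4, 6]
  pop 2: indeg[0]->0; indeg[1]->1; indeg[5]->2 | ready=[0] | order so far=[3, 4, 6, 2]
  pop 0: indeg[1]->0; indeg[5]->1 | ready=[1] | order so far=[3, 4, 6, 2, 0]
  pop 1: indeg[5]->0 | ready=[5] | order so far=[3, 4, 6, 2, 0, 1]
  pop 5: no out-edges | ready=[] | order so far=[3, 4, 6, 2, 0, 1, 5]
New canonical toposort: [3, 4, 6, 2, 0, 1, 5]
Compare positions:
  Node 0: index 4 -> 4 (same)
  Node 1: index 5 -> 5 (same)
  Node 2: index 3 -> 3 (same)
  Node 3: index 0 -> 0 (same)
  Node 4: index 1 -> 1 (same)
  Node 5: index 6 -> 6 (same)
  Node 6: index 2 -> 2 (same)
Nodes that changed position: none

Answer: none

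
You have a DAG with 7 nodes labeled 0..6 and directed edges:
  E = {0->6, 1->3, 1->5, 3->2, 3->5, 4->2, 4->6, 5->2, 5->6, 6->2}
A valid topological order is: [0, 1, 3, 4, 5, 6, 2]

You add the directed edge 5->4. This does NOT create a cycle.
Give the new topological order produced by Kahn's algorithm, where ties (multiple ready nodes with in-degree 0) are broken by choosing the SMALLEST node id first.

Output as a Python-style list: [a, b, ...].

Answer: [0, 1, 3, 5, 4, 6, 2]

Derivation:
Old toposort: [0, 1, 3, 4, 5, 6, 2]
Added edge: 5->4
Position of 5 (4) > position of 4 (3). Must reorder: 5 must now come before 4.
Run Kahn's algorithm (break ties by smallest node id):
  initial in-degrees: [0, 0, 4, 1, 1, 2, 3]
  ready (indeg=0): [0, 1]
  pop 0: indeg[6]->2 | ready=[1] | order so far=[0]
  pop 1: indeg[3]->0; indeg[5]->1 | ready=[3] | order so far=[0, 1]
  pop 3: indeg[2]->3; indeg[5]->0 | ready=[5] | order so far=[0, 1, 3]
  pop 5: indeg[2]->2; indeg[4]->0; indeg[6]->1 | ready=[4] | order so far=[0, 1, 3, 5]
  pop 4: indeg[2]->1; indeg[6]->0 | ready=[6] | order so far=[0, 1, 3, 5, 4]
  pop 6: indeg[2]->0 | ready=[2] | order so far=[0, 1, 3, 5, 4, 6]
  pop 2: no out-edges | ready=[] | order so far=[0, 1, 3, 5, 4, 6, 2]
  Result: [0, 1, 3, 5, 4, 6, 2]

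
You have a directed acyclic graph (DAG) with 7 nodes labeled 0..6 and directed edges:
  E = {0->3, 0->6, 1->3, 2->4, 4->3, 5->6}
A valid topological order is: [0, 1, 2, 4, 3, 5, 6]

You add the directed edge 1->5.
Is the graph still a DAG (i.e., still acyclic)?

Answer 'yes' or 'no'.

Answer: yes

Derivation:
Given toposort: [0, 1, 2, 4, 3, 5, 6]
Position of 1: index 1; position of 5: index 5
New edge 1->5: forward
Forward edge: respects the existing order. Still a DAG, same toposort still valid.
Still a DAG? yes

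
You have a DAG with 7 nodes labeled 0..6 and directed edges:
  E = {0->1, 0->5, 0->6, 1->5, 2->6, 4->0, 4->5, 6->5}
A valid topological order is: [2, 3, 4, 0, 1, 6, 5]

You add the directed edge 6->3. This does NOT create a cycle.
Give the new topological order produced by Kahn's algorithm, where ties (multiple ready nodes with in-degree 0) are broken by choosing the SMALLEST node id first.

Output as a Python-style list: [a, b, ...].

Old toposort: [2, 3, 4, 0, 1, 6, 5]
Added edge: 6->3
Position of 6 (5) > position of 3 (1). Must reorder: 6 must now come before 3.
Run Kahn's algorithm (break ties by smallest node id):
  initial in-degrees: [1, 1, 0, 1, 0, 4, 2]
  ready (indeg=0): [2, 4]
  pop 2: indeg[6]->1 | ready=[4] | order so far=[2]
  pop 4: indeg[0]->0; indeg[5]->3 | ready=[0] | order so far=[2, 4]
  pop 0: indeg[1]->0; indeg[5]->2; indeg[6]->0 | ready=[1, 6] | order so far=[2, 4, 0]
  pop 1: indeg[5]->1 | ready=[6] | order so far=[2, 4, 0, 1]
  pop 6: indeg[3]->0; indeg[5]->0 | ready=[3, 5] | order so far=[2, 4, 0, 1, 6]
  pop 3: no out-edges | ready=[5] | order so far=[2, 4, 0, 1, 6, 3]
  pop 5: no out-edges | ready=[] | order so far=[2, 4, 0, 1, 6, 3, 5]
  Result: [2, 4, 0, 1, 6, 3, 5]

Answer: [2, 4, 0, 1, 6, 3, 5]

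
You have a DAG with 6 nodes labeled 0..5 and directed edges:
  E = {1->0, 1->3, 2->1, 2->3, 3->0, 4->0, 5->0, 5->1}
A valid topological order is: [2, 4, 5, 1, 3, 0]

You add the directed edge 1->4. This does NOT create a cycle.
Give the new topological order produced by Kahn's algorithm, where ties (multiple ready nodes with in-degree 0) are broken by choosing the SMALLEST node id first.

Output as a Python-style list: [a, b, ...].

Old toposort: [2, 4, 5, 1, 3, 0]
Added edge: 1->4
Position of 1 (3) > position of 4 (1). Must reorder: 1 must now come before 4.
Run Kahn's algorithm (break ties by smallest node id):
  initial in-degrees: [4, 2, 0, 2, 1, 0]
  ready (indeg=0): [2, 5]
  pop 2: indeg[1]->1; indeg[3]->1 | ready=[5] | order so far=[2]
  pop 5: indeg[0]->3; indeg[1]->0 | ready=[1] | order so far=[2, 5]
  pop 1: indeg[0]->2; indeg[3]->0; indeg[4]->0 | ready=[3, 4] | order so far=[2, 5, 1]
  pop 3: indeg[0]->1 | ready=[4] | order so far=[2, 5, 1, 3]
  pop 4: indeg[0]->0 | ready=[0] | order so far=[2, 5, 1, 3, 4]
  pop 0: no out-edges | ready=[] | order so far=[2, 5, 1, 3, 4, 0]
  Result: [2, 5, 1, 3, 4, 0]

Answer: [2, 5, 1, 3, 4, 0]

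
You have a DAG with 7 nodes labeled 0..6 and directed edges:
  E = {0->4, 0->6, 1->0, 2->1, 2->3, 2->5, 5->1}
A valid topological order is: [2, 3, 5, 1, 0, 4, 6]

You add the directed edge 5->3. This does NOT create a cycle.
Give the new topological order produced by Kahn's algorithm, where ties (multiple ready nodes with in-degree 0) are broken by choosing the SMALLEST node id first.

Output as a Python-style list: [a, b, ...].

Old toposort: [2, 3, 5, 1, 0, 4, 6]
Added edge: 5->3
Position of 5 (2) > position of 3 (1). Must reorder: 5 must now come before 3.
Run Kahn's algorithm (break ties by smallest node id):
  initial in-degrees: [1, 2, 0, 2, 1, 1, 1]
  ready (indeg=0): [2]
  pop 2: indeg[1]->1; indeg[3]->1; indeg[5]->0 | ready=[5] | order so far=[2]
  pop 5: indeg[1]->0; indeg[3]->0 | ready=[1, 3] | order so far=[2, 5]
  pop 1: indeg[0]->0 | ready=[0, 3] | order so far=[2, 5, 1]
  pop 0: indeg[4]->0; indeg[6]->0 | ready=[3, 4, 6] | order so far=[2, 5, 1, 0]
  pop 3: no out-edges | ready=[4, 6] | order so far=[2, 5, 1, 0, 3]
  pop 4: no out-edges | ready=[6] | order so far=[2, 5, 1, 0, 3, 4]
  pop 6: no out-edges | ready=[] | order so far=[2, 5, 1, 0, 3, 4, 6]
  Result: [2, 5, 1, 0, 3, 4, 6]

Answer: [2, 5, 1, 0, 3, 4, 6]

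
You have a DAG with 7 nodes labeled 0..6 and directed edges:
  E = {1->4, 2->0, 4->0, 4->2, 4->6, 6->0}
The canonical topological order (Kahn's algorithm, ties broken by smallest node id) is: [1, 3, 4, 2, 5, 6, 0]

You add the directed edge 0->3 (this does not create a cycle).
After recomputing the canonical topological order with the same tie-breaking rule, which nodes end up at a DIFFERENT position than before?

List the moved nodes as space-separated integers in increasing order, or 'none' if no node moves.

Old toposort: [1, 3, 4, 2, 5, 6, 0]
Added edge 0->3
Recompute Kahn (smallest-id tiebreak):
  initial in-degrees: [3, 0, 1, 1, 1, 0, 1]
  ready (indeg=0): [1, 5]
  pop 1: indeg[4]->0 | ready=[4, 5] | order so far=[1]
  pop 4: indeg[0]->2; indeg[2]->0; indeg[6]->0 | ready=[2, 5, 6] | order so far=[1, 4]
  pop 2: indeg[0]->1 | ready=[5, 6] | order so far=[1, 4, 2]
  pop 5: no out-edges | ready=[6] | order so far=[1, 4, 2, 5]
  pop 6: indeg[0]->0 | ready=[0] | order so far=[1, 4, 2, 5, 6]
  pop 0: indeg[3]->0 | ready=[3] | order so far=[1, 4, 2, 5, 6, 0]
  pop 3: no out-edges | ready=[] | order so far=[1, 4, 2, 5, 6, 0, 3]
New canonical toposort: [1, 4, 2, 5, 6, 0, 3]
Compare positions:
  Node 0: index 6 -> 5 (moved)
  Node 1: index 0 -> 0 (same)
  Node 2: index 3 -> 2 (moved)
  Node 3: index 1 -> 6 (moved)
  Node 4: index 2 -> 1 (moved)
  Node 5: index 4 -> 3 (moved)
  Node 6: index 5 -> 4 (moved)
Nodes that changed position: 0 2 3 4 5 6

Answer: 0 2 3 4 5 6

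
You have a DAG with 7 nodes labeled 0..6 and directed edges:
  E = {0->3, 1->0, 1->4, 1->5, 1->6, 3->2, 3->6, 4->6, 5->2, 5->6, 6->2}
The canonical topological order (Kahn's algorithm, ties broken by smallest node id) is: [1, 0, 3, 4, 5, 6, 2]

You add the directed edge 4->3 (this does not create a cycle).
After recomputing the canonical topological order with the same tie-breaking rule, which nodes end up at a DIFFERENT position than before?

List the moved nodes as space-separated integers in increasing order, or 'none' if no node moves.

Old toposort: [1, 0, 3, 4, 5, 6, 2]
Added edge 4->3
Recompute Kahn (smallest-id tiebreak):
  initial in-degrees: [1, 0, 3, 2, 1, 1, 4]
  ready (indeg=0): [1]
  pop 1: indeg[0]->0; indeg[4]->0; indeg[5]->0; indeg[6]->3 | ready=[0, 4, 5] | order so far=[1]
  pop 0: indeg[3]->1 | ready=[4, 5] | order so far=[1, 0]
  pop 4: indeg[3]->0; indeg[6]->2 | ready=[3, 5] | order so far=[1, 0, 4]
  pop 3: indeg[2]->2; indeg[6]->1 | ready=[5] | order so far=[1, 0, 4, 3]
  pop 5: indeg[2]->1; indeg[6]->0 | ready=[6] | order so far=[1, 0, 4, 3, 5]
  pop 6: indeg[2]->0 | ready=[2] | order so far=[1, 0, 4, 3, 5, 6]
  pop 2: no out-edges | ready=[] | order so far=[1, 0, 4, 3, 5, 6, 2]
New canonical toposort: [1, 0, 4, 3, 5, 6, 2]
Compare positions:
  Node 0: index 1 -> 1 (same)
  Node 1: index 0 -> 0 (same)
  Node 2: index 6 -> 6 (same)
  Node 3: index 2 -> 3 (moved)
  Node 4: index 3 -> 2 (moved)
  Node 5: index 4 -> 4 (same)
  Node 6: index 5 -> 5 (same)
Nodes that changed position: 3 4

Answer: 3 4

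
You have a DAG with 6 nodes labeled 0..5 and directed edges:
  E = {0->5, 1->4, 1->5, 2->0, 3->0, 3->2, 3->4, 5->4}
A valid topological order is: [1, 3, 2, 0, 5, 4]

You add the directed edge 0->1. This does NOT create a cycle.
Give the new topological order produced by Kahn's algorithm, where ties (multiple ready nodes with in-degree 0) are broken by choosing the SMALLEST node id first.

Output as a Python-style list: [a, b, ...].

Answer: [3, 2, 0, 1, 5, 4]

Derivation:
Old toposort: [1, 3, 2, 0, 5, 4]
Added edge: 0->1
Position of 0 (3) > position of 1 (0). Must reorder: 0 must now come before 1.
Run Kahn's algorithm (break ties by smallest node id):
  initial in-degrees: [2, 1, 1, 0, 3, 2]
  ready (indeg=0): [3]
  pop 3: indeg[0]->1; indeg[2]->0; indeg[4]->2 | ready=[2] | order so far=[3]
  pop 2: indeg[0]->0 | ready=[0] | order so far=[3, 2]
  pop 0: indeg[1]->0; indeg[5]->1 | ready=[1] | order so far=[3, 2, 0]
  pop 1: indeg[4]->1; indeg[5]->0 | ready=[5] | order so far=[3, 2, 0, 1]
  pop 5: indeg[4]->0 | ready=[4] | order so far=[3, 2, 0, 1, 5]
  pop 4: no out-edges | ready=[] | order so far=[3, 2, 0, 1, 5, 4]
  Result: [3, 2, 0, 1, 5, 4]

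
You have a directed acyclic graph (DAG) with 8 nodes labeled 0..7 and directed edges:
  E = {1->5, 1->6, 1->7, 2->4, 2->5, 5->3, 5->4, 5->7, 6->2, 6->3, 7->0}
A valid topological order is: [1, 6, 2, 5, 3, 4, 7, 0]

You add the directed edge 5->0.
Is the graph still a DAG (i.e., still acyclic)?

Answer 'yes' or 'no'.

Answer: yes

Derivation:
Given toposort: [1, 6, 2, 5, 3, 4, 7, 0]
Position of 5: index 3; position of 0: index 7
New edge 5->0: forward
Forward edge: respects the existing order. Still a DAG, same toposort still valid.
Still a DAG? yes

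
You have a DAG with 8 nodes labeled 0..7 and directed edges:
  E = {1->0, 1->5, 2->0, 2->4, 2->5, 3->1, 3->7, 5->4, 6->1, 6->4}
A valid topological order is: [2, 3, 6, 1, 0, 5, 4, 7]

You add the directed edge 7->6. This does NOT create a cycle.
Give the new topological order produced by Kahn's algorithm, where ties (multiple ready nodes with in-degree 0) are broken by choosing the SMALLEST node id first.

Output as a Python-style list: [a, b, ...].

Old toposort: [2, 3, 6, 1, 0, 5, 4, 7]
Added edge: 7->6
Position of 7 (7) > position of 6 (2). Must reorder: 7 must now come before 6.
Run Kahn's algorithm (break ties by smallest node id):
  initial in-degrees: [2, 2, 0, 0, 3, 2, 1, 1]
  ready (indeg=0): [2, 3]
  pop 2: indeg[0]->1; indeg[4]->2; indeg[5]->1 | ready=[3] | order so far=[2]
  pop 3: indeg[1]->1; indeg[7]->0 | ready=[7] | order so far=[2, 3]
  pop 7: indeg[6]->0 | ready=[6] | order so far=[2, 3, 7]
  pop 6: indeg[1]->0; indeg[4]->1 | ready=[1] | order so far=[2, 3, 7, 6]
  pop 1: indeg[0]->0; indeg[5]->0 | ready=[0, 5] | order so far=[2, 3, 7, 6, 1]
  pop 0: no out-edges | ready=[5] | order so far=[2, 3, 7, 6, 1, 0]
  pop 5: indeg[4]->0 | ready=[4] | order so far=[2, 3, 7, 6, 1, 0, 5]
  pop 4: no out-edges | ready=[] | order so far=[2, 3, 7, 6, 1, 0, 5, 4]
  Result: [2, 3, 7, 6, 1, 0, 5, 4]

Answer: [2, 3, 7, 6, 1, 0, 5, 4]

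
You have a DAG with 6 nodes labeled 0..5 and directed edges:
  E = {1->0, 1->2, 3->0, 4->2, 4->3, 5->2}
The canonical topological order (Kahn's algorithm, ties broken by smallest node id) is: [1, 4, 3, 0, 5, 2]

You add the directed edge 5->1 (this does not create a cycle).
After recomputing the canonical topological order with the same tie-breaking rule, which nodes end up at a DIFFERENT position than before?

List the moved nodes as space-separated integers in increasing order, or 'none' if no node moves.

Old toposort: [1, 4, 3, 0, 5, 2]
Added edge 5->1
Recompute Kahn (smallest-id tiebreak):
  initial in-degrees: [2, 1, 3, 1, 0, 0]
  ready (indeg=0): [4, 5]
  pop 4: indeg[2]->2; indeg[3]->0 | ready=[3, 5] | order so far=[4]
  pop 3: indeg[0]->1 | ready=[5] | order so far=[4, 3]
  pop 5: indeg[1]->0; indeg[2]->1 | ready=[1] | order so far=[4, 3, 5]
  pop 1: indeg[0]->0; indeg[2]->0 | ready=[0, 2] | order so far=[4, 3, 5, 1]
  pop 0: no out-edges | ready=[2] | order so far=[4, 3, 5, 1, 0]
  pop 2: no out-edges | ready=[] | order so far=[4, 3, 5, 1, 0, 2]
New canonical toposort: [4, 3, 5, 1, 0, 2]
Compare positions:
  Node 0: index 3 -> 4 (moved)
  Node 1: index 0 -> 3 (moved)
  Node 2: index 5 -> 5 (same)
  Node 3: index 2 -> 1 (moved)
  Node 4: index 1 -> 0 (moved)
  Node 5: index 4 -> 2 (moved)
Nodes that changed position: 0 1 3 4 5

Answer: 0 1 3 4 5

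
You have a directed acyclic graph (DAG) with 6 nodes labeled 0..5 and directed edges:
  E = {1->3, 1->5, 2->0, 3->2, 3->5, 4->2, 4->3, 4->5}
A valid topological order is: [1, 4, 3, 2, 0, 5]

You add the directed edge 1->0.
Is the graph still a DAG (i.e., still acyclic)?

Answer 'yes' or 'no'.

Given toposort: [1, 4, 3, 2, 0, 5]
Position of 1: index 0; position of 0: index 4
New edge 1->0: forward
Forward edge: respects the existing order. Still a DAG, same toposort still valid.
Still a DAG? yes

Answer: yes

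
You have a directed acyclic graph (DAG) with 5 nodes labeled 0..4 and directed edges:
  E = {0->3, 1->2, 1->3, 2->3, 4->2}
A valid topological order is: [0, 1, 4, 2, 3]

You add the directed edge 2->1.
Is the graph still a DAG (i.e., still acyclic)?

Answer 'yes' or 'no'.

Given toposort: [0, 1, 4, 2, 3]
Position of 2: index 3; position of 1: index 1
New edge 2->1: backward (u after v in old order)
Backward edge: old toposort is now invalid. Check if this creates a cycle.
Does 1 already reach 2? Reachable from 1: [1, 2, 3]. YES -> cycle!
Still a DAG? no

Answer: no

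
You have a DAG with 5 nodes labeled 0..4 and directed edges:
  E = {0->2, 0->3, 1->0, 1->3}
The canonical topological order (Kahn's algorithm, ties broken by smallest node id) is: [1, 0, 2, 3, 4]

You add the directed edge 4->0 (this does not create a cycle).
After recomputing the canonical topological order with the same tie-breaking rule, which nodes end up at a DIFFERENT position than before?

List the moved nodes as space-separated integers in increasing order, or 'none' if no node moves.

Old toposort: [1, 0, 2, 3, 4]
Added edge 4->0
Recompute Kahn (smallest-id tiebreak):
  initial in-degrees: [2, 0, 1, 2, 0]
  ready (indeg=0): [1, 4]
  pop 1: indeg[0]->1; indeg[3]->1 | ready=[4] | order so far=[1]
  pop 4: indeg[0]->0 | ready=[0] | order so far=[1, 4]
  pop 0: indeg[2]->0; indeg[3]->0 | ready=[2, 3] | order so far=[1, 4, 0]
  pop 2: no out-edges | ready=[3] | order so far=[1, 4, 0, 2]
  pop 3: no out-edges | ready=[] | order so far=[1, 4, 0, 2, 3]
New canonical toposort: [1, 4, 0, 2, 3]
Compare positions:
  Node 0: index 1 -> 2 (moved)
  Node 1: index 0 -> 0 (same)
  Node 2: index 2 -> 3 (moved)
  Node 3: index 3 -> 4 (moved)
  Node 4: index 4 -> 1 (moved)
Nodes that changed position: 0 2 3 4

Answer: 0 2 3 4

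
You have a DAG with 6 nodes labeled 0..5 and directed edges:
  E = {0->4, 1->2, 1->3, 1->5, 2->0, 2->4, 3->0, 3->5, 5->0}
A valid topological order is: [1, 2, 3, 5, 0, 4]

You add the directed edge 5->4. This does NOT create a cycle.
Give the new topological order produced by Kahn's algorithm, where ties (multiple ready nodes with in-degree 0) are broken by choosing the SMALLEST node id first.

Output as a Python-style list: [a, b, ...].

Old toposort: [1, 2, 3, 5, 0, 4]
Added edge: 5->4
Position of 5 (3) < position of 4 (5). Old order still valid.
Run Kahn's algorithm (break ties by smallest node id):
  initial in-degrees: [3, 0, 1, 1, 3, 2]
  ready (indeg=0): [1]
  pop 1: indeg[2]->0; indeg[3]->0; indeg[5]->1 | ready=[2, 3] | order so far=[1]
  pop 2: indeg[0]->2; indeg[4]->2 | ready=[3] | order so far=[1, 2]
  pop 3: indeg[0]->1; indeg[5]->0 | ready=[5] | order so far=[1, 2, 3]
  pop 5: indeg[0]->0; indeg[4]->1 | ready=[0] | order so far=[1, 2, 3, 5]
  pop 0: indeg[4]->0 | ready=[4] | order so far=[1, 2, 3, 5, 0]
  pop 4: no out-edges | ready=[] | order so far=[1, 2, 3, 5, 0, 4]
  Result: [1, 2, 3, 5, 0, 4]

Answer: [1, 2, 3, 5, 0, 4]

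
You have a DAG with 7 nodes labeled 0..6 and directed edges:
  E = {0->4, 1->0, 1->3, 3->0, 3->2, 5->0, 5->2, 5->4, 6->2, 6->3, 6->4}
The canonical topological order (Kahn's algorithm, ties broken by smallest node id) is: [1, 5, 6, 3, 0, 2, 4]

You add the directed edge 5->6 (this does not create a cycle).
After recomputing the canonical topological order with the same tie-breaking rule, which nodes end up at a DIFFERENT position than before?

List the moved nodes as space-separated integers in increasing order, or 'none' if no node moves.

Old toposort: [1, 5, 6, 3, 0, 2, 4]
Added edge 5->6
Recompute Kahn (smallest-id tiebreak):
  initial in-degrees: [3, 0, 3, 2, 3, 0, 1]
  ready (indeg=0): [1, 5]
  pop 1: indeg[0]->2; indeg[3]->1 | ready=[5] | order so far=[1]
  pop 5: indeg[0]->1; indeg[2]->2; indeg[4]->2; indeg[6]->0 | ready=[6] | order so far=[1, 5]
  pop 6: indeg[2]->1; indeg[3]->0; indeg[4]->1 | ready=[3] | order so far=[1, 5, 6]
  pop 3: indeg[0]->0; indeg[2]->0 | ready=[0, 2] | order so far=[1, 5, 6, 3]
  pop 0: indeg[4]->0 | ready=[2, 4] | order so far=[1, 5, 6, 3, 0]
  pop 2: no out-edges | ready=[4] | order so far=[1, 5, 6, 3, 0, 2]
  pop 4: no out-edges | ready=[] | order so far=[1, 5, 6, 3, 0, 2, 4]
New canonical toposort: [1, 5, 6, 3, 0, 2, 4]
Compare positions:
  Node 0: index 4 -> 4 (same)
  Node 1: index 0 -> 0 (same)
  Node 2: index 5 -> 5 (same)
  Node 3: index 3 -> 3 (same)
  Node 4: index 6 -> 6 (same)
  Node 5: index 1 -> 1 (same)
  Node 6: index 2 -> 2 (same)
Nodes that changed position: none

Answer: none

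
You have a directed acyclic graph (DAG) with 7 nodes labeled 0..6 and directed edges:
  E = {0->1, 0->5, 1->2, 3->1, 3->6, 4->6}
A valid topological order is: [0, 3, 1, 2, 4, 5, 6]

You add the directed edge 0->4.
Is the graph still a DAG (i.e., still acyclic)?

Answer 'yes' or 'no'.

Answer: yes

Derivation:
Given toposort: [0, 3, 1, 2, 4, 5, 6]
Position of 0: index 0; position of 4: index 4
New edge 0->4: forward
Forward edge: respects the existing order. Still a DAG, same toposort still valid.
Still a DAG? yes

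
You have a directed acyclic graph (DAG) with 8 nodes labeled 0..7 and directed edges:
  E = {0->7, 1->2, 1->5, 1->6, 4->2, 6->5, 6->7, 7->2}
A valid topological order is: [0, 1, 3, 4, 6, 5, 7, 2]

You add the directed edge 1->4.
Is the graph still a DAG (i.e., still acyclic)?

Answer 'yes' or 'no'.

Given toposort: [0, 1, 3, 4, 6, 5, 7, 2]
Position of 1: index 1; position of 4: index 3
New edge 1->4: forward
Forward edge: respects the existing order. Still a DAG, same toposort still valid.
Still a DAG? yes

Answer: yes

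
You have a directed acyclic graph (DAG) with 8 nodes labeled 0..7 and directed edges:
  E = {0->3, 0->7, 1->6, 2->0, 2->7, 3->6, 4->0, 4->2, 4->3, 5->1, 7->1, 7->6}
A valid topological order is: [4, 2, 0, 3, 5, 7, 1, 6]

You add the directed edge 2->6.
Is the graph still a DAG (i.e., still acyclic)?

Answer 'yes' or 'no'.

Given toposort: [4, 2, 0, 3, 5, 7, 1, 6]
Position of 2: index 1; position of 6: index 7
New edge 2->6: forward
Forward edge: respects the existing order. Still a DAG, same toposort still valid.
Still a DAG? yes

Answer: yes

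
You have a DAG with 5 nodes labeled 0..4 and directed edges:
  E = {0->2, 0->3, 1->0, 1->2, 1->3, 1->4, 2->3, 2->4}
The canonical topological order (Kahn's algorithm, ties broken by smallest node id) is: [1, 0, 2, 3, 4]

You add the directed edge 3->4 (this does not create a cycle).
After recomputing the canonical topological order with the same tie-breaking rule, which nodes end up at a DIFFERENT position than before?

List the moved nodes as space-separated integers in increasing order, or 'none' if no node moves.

Answer: none

Derivation:
Old toposort: [1, 0, 2, 3, 4]
Added edge 3->4
Recompute Kahn (smallest-id tiebreak):
  initial in-degrees: [1, 0, 2, 3, 3]
  ready (indeg=0): [1]
  pop 1: indeg[0]->0; indeg[2]->1; indeg[3]->2; indeg[4]->2 | ready=[0] | order so far=[1]
  pop 0: indeg[2]->0; indeg[3]->1 | ready=[2] | order so far=[1, 0]
  pop 2: indeg[3]->0; indeg[4]->1 | ready=[3] | order so far=[1, 0, 2]
  pop 3: indeg[4]->0 | ready=[4] | order so far=[1, 0, 2, 3]
  pop 4: no out-edges | ready=[] | order so far=[1, 0, 2, 3, 4]
New canonical toposort: [1, 0, 2, 3, 4]
Compare positions:
  Node 0: index 1 -> 1 (same)
  Node 1: index 0 -> 0 (same)
  Node 2: index 2 -> 2 (same)
  Node 3: index 3 -> 3 (same)
  Node 4: index 4 -> 4 (same)
Nodes that changed position: none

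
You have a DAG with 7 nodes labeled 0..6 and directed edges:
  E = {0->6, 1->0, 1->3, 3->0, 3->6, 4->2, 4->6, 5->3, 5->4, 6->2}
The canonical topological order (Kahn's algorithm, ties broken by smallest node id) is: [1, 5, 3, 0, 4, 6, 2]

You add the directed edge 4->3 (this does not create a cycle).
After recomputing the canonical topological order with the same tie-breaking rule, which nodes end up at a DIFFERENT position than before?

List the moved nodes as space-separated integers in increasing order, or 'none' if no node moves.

Answer: 0 3 4

Derivation:
Old toposort: [1, 5, 3, 0, 4, 6, 2]
Added edge 4->3
Recompute Kahn (smallest-id tiebreak):
  initial in-degrees: [2, 0, 2, 3, 1, 0, 3]
  ready (indeg=0): [1, 5]
  pop 1: indeg[0]->1; indeg[3]->2 | ready=[5] | order so far=[1]
  pop 5: indeg[3]->1; indeg[4]->0 | ready=[4] | order so far=[1, 5]
  pop 4: indeg[2]->1; indeg[3]->0; indeg[6]->2 | ready=[3] | order so far=[1, 5, 4]
  pop 3: indeg[0]->0; indeg[6]->1 | ready=[0] | order so far=[1, 5, 4, 3]
  pop 0: indeg[6]->0 | ready=[6] | order so far=[1, 5, 4, 3, 0]
  pop 6: indeg[2]->0 | ready=[2] | order so far=[1, 5, 4, 3, 0, 6]
  pop 2: no out-edges | ready=[] | order so far=[1, 5, 4, 3, 0, 6, 2]
New canonical toposort: [1, 5, 4, 3, 0, 6, 2]
Compare positions:
  Node 0: index 3 -> 4 (moved)
  Node 1: index 0 -> 0 (same)
  Node 2: index 6 -> 6 (same)
  Node 3: index 2 -> 3 (moved)
  Node 4: index 4 -> 2 (moved)
  Node 5: index 1 -> 1 (same)
  Node 6: index 5 -> 5 (same)
Nodes that changed position: 0 3 4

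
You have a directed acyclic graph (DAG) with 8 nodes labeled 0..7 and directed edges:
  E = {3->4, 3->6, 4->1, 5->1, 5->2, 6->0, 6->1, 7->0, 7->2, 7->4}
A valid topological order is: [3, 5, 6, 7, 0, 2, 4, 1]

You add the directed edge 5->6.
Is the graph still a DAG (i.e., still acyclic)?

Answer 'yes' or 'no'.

Answer: yes

Derivation:
Given toposort: [3, 5, 6, 7, 0, 2, 4, 1]
Position of 5: index 1; position of 6: index 2
New edge 5->6: forward
Forward edge: respects the existing order. Still a DAG, same toposort still valid.
Still a DAG? yes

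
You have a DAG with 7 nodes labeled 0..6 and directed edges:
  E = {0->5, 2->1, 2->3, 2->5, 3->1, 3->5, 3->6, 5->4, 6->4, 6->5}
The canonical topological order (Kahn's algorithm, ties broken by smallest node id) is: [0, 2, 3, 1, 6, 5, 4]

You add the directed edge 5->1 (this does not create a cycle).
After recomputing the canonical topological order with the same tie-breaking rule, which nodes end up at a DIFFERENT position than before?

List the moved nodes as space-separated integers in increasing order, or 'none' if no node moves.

Answer: 1 5 6

Derivation:
Old toposort: [0, 2, 3, 1, 6, 5, 4]
Added edge 5->1
Recompute Kahn (smallest-id tiebreak):
  initial in-degrees: [0, 3, 0, 1, 2, 4, 1]
  ready (indeg=0): [0, 2]
  pop 0: indeg[5]->3 | ready=[2] | order so far=[0]
  pop 2: indeg[1]->2; indeg[3]->0; indeg[5]->2 | ready=[3] | order so far=[0, 2]
  pop 3: indeg[1]->1; indeg[5]->1; indeg[6]->0 | ready=[6] | order so far=[0, 2, 3]
  pop 6: indeg[4]->1; indeg[5]->0 | ready=[5] | order so far=[0, 2, 3, 6]
  pop 5: indeg[1]->0; indeg[4]->0 | ready=[1, 4] | order so far=[0, 2, 3, 6, 5]
  pop 1: no out-edges | ready=[4] | order so far=[0, 2, 3, 6, 5, 1]
  pop 4: no out-edges | ready=[] | order so far=[0, 2, 3, 6, 5, 1, 4]
New canonical toposort: [0, 2, 3, 6, 5, 1, 4]
Compare positions:
  Node 0: index 0 -> 0 (same)
  Node 1: index 3 -> 5 (moved)
  Node 2: index 1 -> 1 (same)
  Node 3: index 2 -> 2 (same)
  Node 4: index 6 -> 6 (same)
  Node 5: index 5 -> 4 (moved)
  Node 6: index 4 -> 3 (moved)
Nodes that changed position: 1 5 6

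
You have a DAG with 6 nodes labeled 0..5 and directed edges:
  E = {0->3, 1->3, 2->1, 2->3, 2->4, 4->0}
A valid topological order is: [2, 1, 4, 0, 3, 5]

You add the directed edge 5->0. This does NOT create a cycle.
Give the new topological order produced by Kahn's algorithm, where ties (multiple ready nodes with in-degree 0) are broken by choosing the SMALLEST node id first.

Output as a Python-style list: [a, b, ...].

Answer: [2, 1, 4, 5, 0, 3]

Derivation:
Old toposort: [2, 1, 4, 0, 3, 5]
Added edge: 5->0
Position of 5 (5) > position of 0 (3). Must reorder: 5 must now come before 0.
Run Kahn's algorithm (break ties by smallest node id):
  initial in-degrees: [2, 1, 0, 3, 1, 0]
  ready (indeg=0): [2, 5]
  pop 2: indeg[1]->0; indeg[3]->2; indeg[4]->0 | ready=[1, 4, 5] | order so far=[2]
  pop 1: indeg[3]->1 | ready=[4, 5] | order so far=[2, 1]
  pop 4: indeg[0]->1 | ready=[5] | order so far=[2, 1, 4]
  pop 5: indeg[0]->0 | ready=[0] | order so far=[2, 1, 4, 5]
  pop 0: indeg[3]->0 | ready=[3] | order so far=[2, 1, 4, 5, 0]
  pop 3: no out-edges | ready=[] | order so far=[2, 1, 4, 5, 0, 3]
  Result: [2, 1, 4, 5, 0, 3]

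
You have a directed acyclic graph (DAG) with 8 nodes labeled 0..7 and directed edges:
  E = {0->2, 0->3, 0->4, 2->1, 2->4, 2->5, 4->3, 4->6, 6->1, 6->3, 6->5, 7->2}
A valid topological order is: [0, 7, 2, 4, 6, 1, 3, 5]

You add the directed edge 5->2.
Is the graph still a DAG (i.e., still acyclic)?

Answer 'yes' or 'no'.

Answer: no

Derivation:
Given toposort: [0, 7, 2, 4, 6, 1, 3, 5]
Position of 5: index 7; position of 2: index 2
New edge 5->2: backward (u after v in old order)
Backward edge: old toposort is now invalid. Check if this creates a cycle.
Does 2 already reach 5? Reachable from 2: [1, 2, 3, 4, 5, 6]. YES -> cycle!
Still a DAG? no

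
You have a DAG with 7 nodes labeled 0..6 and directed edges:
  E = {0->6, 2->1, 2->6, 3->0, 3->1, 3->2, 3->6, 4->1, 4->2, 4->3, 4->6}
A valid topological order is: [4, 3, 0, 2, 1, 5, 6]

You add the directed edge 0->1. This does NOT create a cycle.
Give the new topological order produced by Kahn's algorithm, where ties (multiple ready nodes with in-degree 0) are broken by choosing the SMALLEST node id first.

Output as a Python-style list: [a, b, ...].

Old toposort: [4, 3, 0, 2, 1, 5, 6]
Added edge: 0->1
Position of 0 (2) < position of 1 (4). Old order still valid.
Run Kahn's algorithm (break ties by smallest node id):
  initial in-degrees: [1, 4, 2, 1, 0, 0, 4]
  ready (indeg=0): [4, 5]
  pop 4: indeg[1]->3; indeg[2]->1; indeg[3]->0; indeg[6]->3 | ready=[3, 5] | order so far=[4]
  pop 3: indeg[0]->0; indeg[1]->2; indeg[2]->0; indeg[6]->2 | ready=[0, 2, 5] | order so far=[4, 3]
  pop 0: indeg[1]->1; indeg[6]->1 | ready=[2, 5] | order so far=[4, 3, 0]
  pop 2: indeg[1]->0; indeg[6]->0 | ready=[1, 5, 6] | order so far=[4, 3, 0, 2]
  pop 1: no out-edges | ready=[5, 6] | order so far=[4, 3, 0, 2, 1]
  pop 5: no out-edges | ready=[6] | order so far=[4, 3, 0, 2, 1, 5]
  pop 6: no out-edges | ready=[] | order so far=[4, 3, 0, 2, 1, 5, 6]
  Result: [4, 3, 0, 2, 1, 5, 6]

Answer: [4, 3, 0, 2, 1, 5, 6]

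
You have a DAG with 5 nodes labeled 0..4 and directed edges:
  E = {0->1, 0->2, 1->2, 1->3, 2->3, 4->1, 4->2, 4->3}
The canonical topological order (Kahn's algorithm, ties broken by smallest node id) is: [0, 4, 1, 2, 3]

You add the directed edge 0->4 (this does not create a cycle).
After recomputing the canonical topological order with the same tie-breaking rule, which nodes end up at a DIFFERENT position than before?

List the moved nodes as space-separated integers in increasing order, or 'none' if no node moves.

Old toposort: [0, 4, 1, 2, 3]
Added edge 0->4
Recompute Kahn (smallest-id tiebreak):
  initial in-degrees: [0, 2, 3, 3, 1]
  ready (indeg=0): [0]
  pop 0: indeg[1]->1; indeg[2]->2; indeg[4]->0 | ready=[4] | order so far=[0]
  pop 4: indeg[1]->0; indeg[2]->1; indeg[3]->2 | ready=[1] | order so far=[0, 4]
  pop 1: indeg[2]->0; indeg[3]->1 | ready=[2] | order so far=[0, 4, 1]
  pop 2: indeg[3]->0 | ready=[3] | order so far=[0, 4, 1, 2]
  pop 3: no out-edges | ready=[] | order so far=[0, 4, 1, 2, 3]
New canonical toposort: [0, 4, 1, 2, 3]
Compare positions:
  Node 0: index 0 -> 0 (same)
  Node 1: index 2 -> 2 (same)
  Node 2: index 3 -> 3 (same)
  Node 3: index 4 -> 4 (same)
  Node 4: index 1 -> 1 (same)
Nodes that changed position: none

Answer: none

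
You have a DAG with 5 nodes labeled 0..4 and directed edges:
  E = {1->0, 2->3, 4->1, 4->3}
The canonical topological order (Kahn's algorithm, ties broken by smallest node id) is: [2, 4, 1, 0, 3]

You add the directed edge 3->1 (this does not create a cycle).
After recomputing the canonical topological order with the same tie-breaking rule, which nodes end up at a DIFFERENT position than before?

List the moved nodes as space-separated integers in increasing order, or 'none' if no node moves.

Answer: 0 1 3

Derivation:
Old toposort: [2, 4, 1, 0, 3]
Added edge 3->1
Recompute Kahn (smallest-id tiebreak):
  initial in-degrees: [1, 2, 0, 2, 0]
  ready (indeg=0): [2, 4]
  pop 2: indeg[3]->1 | ready=[4] | order so far=[2]
  pop 4: indeg[1]->1; indeg[3]->0 | ready=[3] | order so far=[2, 4]
  pop 3: indeg[1]->0 | ready=[1] | order so far=[2, 4, 3]
  pop 1: indeg[0]->0 | ready=[0] | order so far=[2, 4, 3, 1]
  pop 0: no out-edges | ready=[] | order so far=[2, 4, 3, 1, 0]
New canonical toposort: [2, 4, 3, 1, 0]
Compare positions:
  Node 0: index 3 -> 4 (moved)
  Node 1: index 2 -> 3 (moved)
  Node 2: index 0 -> 0 (same)
  Node 3: index 4 -> 2 (moved)
  Node 4: index 1 -> 1 (same)
Nodes that changed position: 0 1 3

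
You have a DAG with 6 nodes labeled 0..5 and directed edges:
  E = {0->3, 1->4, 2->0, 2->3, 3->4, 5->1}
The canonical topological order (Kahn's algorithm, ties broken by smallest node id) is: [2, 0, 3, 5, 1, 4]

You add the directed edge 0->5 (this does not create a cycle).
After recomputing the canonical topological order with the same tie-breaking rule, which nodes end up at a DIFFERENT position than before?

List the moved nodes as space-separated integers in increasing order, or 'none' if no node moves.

Answer: none

Derivation:
Old toposort: [2, 0, 3, 5, 1, 4]
Added edge 0->5
Recompute Kahn (smallest-id tiebreak):
  initial in-degrees: [1, 1, 0, 2, 2, 1]
  ready (indeg=0): [2]
  pop 2: indeg[0]->0; indeg[3]->1 | ready=[0] | order so far=[2]
  pop 0: indeg[3]->0; indeg[5]->0 | ready=[3, 5] | order so far=[2, 0]
  pop 3: indeg[4]->1 | ready=[5] | order so far=[2, 0, 3]
  pop 5: indeg[1]->0 | ready=[1] | order so far=[2, 0, 3, 5]
  pop 1: indeg[4]->0 | ready=[4] | order so far=[2, 0, 3, 5, 1]
  pop 4: no out-edges | ready=[] | order so far=[2, 0, 3, 5, 1, 4]
New canonical toposort: [2, 0, 3, 5, 1, 4]
Compare positions:
  Node 0: index 1 -> 1 (same)
  Node 1: index 4 -> 4 (same)
  Node 2: index 0 -> 0 (same)
  Node 3: index 2 -> 2 (same)
  Node 4: index 5 -> 5 (same)
  Node 5: index 3 -> 3 (same)
Nodes that changed position: none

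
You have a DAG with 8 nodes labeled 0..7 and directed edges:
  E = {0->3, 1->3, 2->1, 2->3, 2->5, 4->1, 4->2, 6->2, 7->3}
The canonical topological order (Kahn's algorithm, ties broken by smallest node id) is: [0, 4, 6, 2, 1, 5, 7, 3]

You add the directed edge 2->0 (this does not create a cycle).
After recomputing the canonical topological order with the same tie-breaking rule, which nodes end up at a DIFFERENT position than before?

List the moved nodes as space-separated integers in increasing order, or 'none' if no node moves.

Answer: 0 2 4 6

Derivation:
Old toposort: [0, 4, 6, 2, 1, 5, 7, 3]
Added edge 2->0
Recompute Kahn (smallest-id tiebreak):
  initial in-degrees: [1, 2, 2, 4, 0, 1, 0, 0]
  ready (indeg=0): [4, 6, 7]
  pop 4: indeg[1]->1; indeg[2]->1 | ready=[6, 7] | order so far=[4]
  pop 6: indeg[2]->0 | ready=[2, 7] | order so far=[4, 6]
  pop 2: indeg[0]->0; indeg[1]->0; indeg[3]->3; indeg[5]->0 | ready=[0, 1, 5, 7] | order so far=[4, 6, 2]
  pop 0: indeg[3]->2 | ready=[1, 5, 7] | order so far=[4, 6, 2, 0]
  pop 1: indeg[3]->1 | ready=[5, 7] | order so far=[4, 6, 2, 0, 1]
  pop 5: no out-edges | ready=[7] | order so far=[4, 6, 2, 0, 1, 5]
  pop 7: indeg[3]->0 | ready=[3] | order so far=[4, 6, 2, 0, 1, 5, 7]
  pop 3: no out-edges | ready=[] | order so far=[4, 6, 2, 0, 1, 5, 7, 3]
New canonical toposort: [4, 6, 2, 0, 1, 5, 7, 3]
Compare positions:
  Node 0: index 0 -> 3 (moved)
  Node 1: index 4 -> 4 (same)
  Node 2: index 3 -> 2 (moved)
  Node 3: index 7 -> 7 (same)
  Node 4: index 1 -> 0 (moved)
  Node 5: index 5 -> 5 (same)
  Node 6: index 2 -> 1 (moved)
  Node 7: index 6 -> 6 (same)
Nodes that changed position: 0 2 4 6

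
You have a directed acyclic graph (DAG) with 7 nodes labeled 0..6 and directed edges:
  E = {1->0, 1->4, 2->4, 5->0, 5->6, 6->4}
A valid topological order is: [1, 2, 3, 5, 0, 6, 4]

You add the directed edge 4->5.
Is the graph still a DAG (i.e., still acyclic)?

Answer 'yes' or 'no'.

Given toposort: [1, 2, 3, 5, 0, 6, 4]
Position of 4: index 6; position of 5: index 3
New edge 4->5: backward (u after v in old order)
Backward edge: old toposort is now invalid. Check if this creates a cycle.
Does 5 already reach 4? Reachable from 5: [0, 4, 5, 6]. YES -> cycle!
Still a DAG? no

Answer: no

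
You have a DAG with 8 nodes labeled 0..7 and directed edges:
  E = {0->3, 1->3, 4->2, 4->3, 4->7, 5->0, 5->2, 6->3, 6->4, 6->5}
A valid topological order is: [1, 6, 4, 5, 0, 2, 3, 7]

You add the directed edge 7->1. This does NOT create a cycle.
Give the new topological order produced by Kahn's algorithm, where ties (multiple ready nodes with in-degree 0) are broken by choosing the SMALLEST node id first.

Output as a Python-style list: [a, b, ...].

Old toposort: [1, 6, 4, 5, 0, 2, 3, 7]
Added edge: 7->1
Position of 7 (7) > position of 1 (0). Must reorder: 7 must now come before 1.
Run Kahn's algorithm (break ties by smallest node id):
  initial in-degrees: [1, 1, 2, 4, 1, 1, 0, 1]
  ready (indeg=0): [6]
  pop 6: indeg[3]->3; indeg[4]->0; indeg[5]->0 | ready=[4, 5] | order so far=[6]
  pop 4: indeg[2]->1; indeg[3]->2; indeg[7]->0 | ready=[5, 7] | order so far=[6, 4]
  pop 5: indeg[0]->0; indeg[2]->0 | ready=[0, 2, 7] | order so far=[6, 4, 5]
  pop 0: indeg[3]->1 | ready=[2, 7] | order so far=[6, 4, 5, 0]
  pop 2: no out-edges | ready=[7] | order so far=[6, 4, 5, 0, 2]
  pop 7: indeg[1]->0 | ready=[1] | order so far=[6, 4, 5, 0, 2, 7]
  pop 1: indeg[3]->0 | ready=[3] | order so far=[6, 4, 5, 0, 2, 7, 1]
  pop 3: no out-edges | ready=[] | order so far=[6, 4, 5, 0, 2, 7, 1, 3]
  Result: [6, 4, 5, 0, 2, 7, 1, 3]

Answer: [6, 4, 5, 0, 2, 7, 1, 3]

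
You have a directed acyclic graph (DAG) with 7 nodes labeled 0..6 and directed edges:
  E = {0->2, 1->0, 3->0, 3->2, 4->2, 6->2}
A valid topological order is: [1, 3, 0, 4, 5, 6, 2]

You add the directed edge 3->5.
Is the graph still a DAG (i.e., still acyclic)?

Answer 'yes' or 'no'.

Answer: yes

Derivation:
Given toposort: [1, 3, 0, 4, 5, 6, 2]
Position of 3: index 1; position of 5: index 4
New edge 3->5: forward
Forward edge: respects the existing order. Still a DAG, same toposort still valid.
Still a DAG? yes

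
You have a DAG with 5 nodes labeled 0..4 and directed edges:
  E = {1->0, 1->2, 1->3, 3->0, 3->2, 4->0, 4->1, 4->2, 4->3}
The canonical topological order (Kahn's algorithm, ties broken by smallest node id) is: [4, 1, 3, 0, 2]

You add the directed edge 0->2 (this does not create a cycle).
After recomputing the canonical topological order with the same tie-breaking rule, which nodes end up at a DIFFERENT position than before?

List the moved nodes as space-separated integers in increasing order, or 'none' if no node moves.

Answer: none

Derivation:
Old toposort: [4, 1, 3, 0, 2]
Added edge 0->2
Recompute Kahn (smallest-id tiebreak):
  initial in-degrees: [3, 1, 4, 2, 0]
  ready (indeg=0): [4]
  pop 4: indeg[0]->2; indeg[1]->0; indeg[2]->3; indeg[3]->1 | ready=[1] | order so far=[4]
  pop 1: indeg[0]->1; indeg[2]->2; indeg[3]->0 | ready=[3] | order so far=[4, 1]
  pop 3: indeg[0]->0; indeg[2]->1 | ready=[0] | order so far=[4, 1, 3]
  pop 0: indeg[2]->0 | ready=[2] | order so far=[4, 1, 3, 0]
  pop 2: no out-edges | ready=[] | order so far=[4, 1, 3, 0, 2]
New canonical toposort: [4, 1, 3, 0, 2]
Compare positions:
  Node 0: index 3 -> 3 (same)
  Node 1: index 1 -> 1 (same)
  Node 2: index 4 -> 4 (same)
  Node 3: index 2 -> 2 (same)
  Node 4: index 0 -> 0 (same)
Nodes that changed position: none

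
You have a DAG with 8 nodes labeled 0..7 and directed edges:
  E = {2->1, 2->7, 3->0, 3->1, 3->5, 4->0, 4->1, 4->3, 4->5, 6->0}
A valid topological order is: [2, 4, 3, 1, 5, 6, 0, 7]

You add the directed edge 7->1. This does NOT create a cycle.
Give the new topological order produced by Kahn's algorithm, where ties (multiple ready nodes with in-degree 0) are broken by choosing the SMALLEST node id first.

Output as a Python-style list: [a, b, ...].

Old toposort: [2, 4, 3, 1, 5, 6, 0, 7]
Added edge: 7->1
Position of 7 (7) > position of 1 (3). Must reorder: 7 must now come before 1.
Run Kahn's algorithm (break ties by smallest node id):
  initial in-degrees: [3, 4, 0, 1, 0, 2, 0, 1]
  ready (indeg=0): [2, 4, 6]
  pop 2: indeg[1]->3; indeg[7]->0 | ready=[4, 6, 7] | order so far=[2]
  pop 4: indeg[0]->2; indeg[1]->2; indeg[3]->0; indeg[5]->1 | ready=[3, 6, 7] | order so far=[2, 4]
  pop 3: indeg[0]->1; indeg[1]->1; indeg[5]->0 | ready=[5, 6, 7] | order so far=[2, 4, 3]
  pop 5: no out-edges | ready=[6, 7] | order so far=[2, 4, 3, 5]
  pop 6: indeg[0]->0 | ready=[0, 7] | order so far=[2, 4, 3, 5, 6]
  pop 0: no out-edges | ready=[7] | order so far=[2, 4, 3, 5, 6, 0]
  pop 7: indeg[1]->0 | ready=[1] | order so far=[2, 4, 3, 5, 6, 0, 7]
  pop 1: no out-edges | ready=[] | order so far=[2, 4, 3, 5, 6, 0, 7, 1]
  Result: [2, 4, 3, 5, 6, 0, 7, 1]

Answer: [2, 4, 3, 5, 6, 0, 7, 1]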